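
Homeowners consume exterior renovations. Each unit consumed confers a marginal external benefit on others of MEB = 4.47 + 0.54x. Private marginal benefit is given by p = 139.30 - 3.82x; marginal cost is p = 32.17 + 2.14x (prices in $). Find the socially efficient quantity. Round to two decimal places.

x* = 20.59

Social marginal benefit = demand + MEB = 143.77 - 3.28x.
Set SMB = MC: 143.77 - 3.28x = 32.17 + 2.14x → x* = 20.5904.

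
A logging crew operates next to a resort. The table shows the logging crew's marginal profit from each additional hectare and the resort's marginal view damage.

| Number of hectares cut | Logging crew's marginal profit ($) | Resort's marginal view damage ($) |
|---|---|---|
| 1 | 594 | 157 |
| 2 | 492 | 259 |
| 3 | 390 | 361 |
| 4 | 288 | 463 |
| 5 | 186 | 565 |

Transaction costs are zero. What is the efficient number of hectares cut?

3

Bargaining reaches the level where marginal profit last exceeds marginal view damage.
That holds through level 3 (390 ≥ 361) but not at 4 (288 < 463).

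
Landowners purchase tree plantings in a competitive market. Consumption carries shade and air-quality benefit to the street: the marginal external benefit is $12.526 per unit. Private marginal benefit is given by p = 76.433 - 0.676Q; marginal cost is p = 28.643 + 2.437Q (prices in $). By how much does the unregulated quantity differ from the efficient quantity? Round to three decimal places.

Market equilibrium (private): 28.643 + 2.437Q = 76.433 - 0.676Q → Q_m = 15.3518.
Social marginal benefit = demand + MEB = 88.959 - 0.676Q.
Set SMB = MC: 88.959 - 0.676Q = 28.643 + 2.437Q → Q* = 19.3755.
Gap = |15.3518 − 19.3755| = 4.0237.

4.024 units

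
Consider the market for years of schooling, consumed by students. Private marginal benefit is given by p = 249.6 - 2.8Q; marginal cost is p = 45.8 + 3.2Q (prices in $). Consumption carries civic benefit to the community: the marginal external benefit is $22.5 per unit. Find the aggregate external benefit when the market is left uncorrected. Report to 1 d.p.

Market equilibrium (private): 45.8 + 3.2Q = 249.6 - 2.8Q → Q_m = 33.9667.
Total external benefit = MEB × Q_m = 22.5 × 33.9667 = 764.2508.

$764.3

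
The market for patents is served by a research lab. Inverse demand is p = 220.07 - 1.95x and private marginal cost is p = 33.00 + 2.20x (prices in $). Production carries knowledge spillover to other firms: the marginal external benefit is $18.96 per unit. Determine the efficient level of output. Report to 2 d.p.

x* = 49.65

Social marginal cost = private MC − MEB = 14.04 + 2.20x.
Set SMC = demand: 14.04 + 2.20x = 220.07 - 1.95x → x* = 49.6458.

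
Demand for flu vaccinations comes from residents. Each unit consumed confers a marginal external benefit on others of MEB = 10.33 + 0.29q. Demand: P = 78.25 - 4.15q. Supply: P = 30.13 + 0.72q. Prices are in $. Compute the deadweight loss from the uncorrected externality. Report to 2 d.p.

Market equilibrium (private): 30.13 + 0.72q = 78.25 - 4.15q → q_m = 9.8809.
Social marginal benefit = demand + MEB = 88.58 - 3.86q.
Set SMB = MC: 88.58 - 3.86q = 30.13 + 0.72q → q* = 12.7620.
Height of the DWL triangle at q_m is SMB(q_m) − MC(q_m) = MEB(q_m) = 13.1955.
DWL = ½ × 2.8811 × 13.1955 = 19.0088.

DWL = $19.01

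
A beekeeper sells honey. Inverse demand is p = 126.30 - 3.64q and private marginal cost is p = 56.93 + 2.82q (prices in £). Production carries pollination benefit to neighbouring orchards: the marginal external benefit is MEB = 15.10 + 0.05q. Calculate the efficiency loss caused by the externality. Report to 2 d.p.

Market equilibrium (private): 56.93 + 2.82q = 126.30 - 3.64q → q_m = 10.7384.
Social marginal cost = private MC − MEB = 41.83 + 2.77q.
Set SMC = demand: 41.83 + 2.77q = 126.30 - 3.64q → q* = 13.1778.
Height of the DWL triangle at q_m is demand(q_m) − SMC(q_m) = MEB(q_m) = 15.6369.
DWL = ½ × 2.4394 × 15.6369 = 19.0723.

DWL = £19.07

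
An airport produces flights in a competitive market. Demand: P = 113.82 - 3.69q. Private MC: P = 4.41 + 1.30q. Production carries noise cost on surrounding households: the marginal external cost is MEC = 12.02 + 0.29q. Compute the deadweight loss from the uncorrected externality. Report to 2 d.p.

DWL = 31.99

Market equilibrium (private): 4.41 + 1.30q = 113.82 - 3.69q → q_m = 21.9259.
Social marginal cost = private MC + MEC = 16.43 + 1.59q.
Set SMC = demand: 16.43 + 1.59q = 113.82 - 3.69q → q* = 18.4451.
The welfare-loss triangle has base |q_m − q*| and height MEC(q_m) (the vertical gap between SMC and demand is zero at q* and MEC at q_m).
DWL = ½ × 3.4808 × 18.3785 = 31.9859.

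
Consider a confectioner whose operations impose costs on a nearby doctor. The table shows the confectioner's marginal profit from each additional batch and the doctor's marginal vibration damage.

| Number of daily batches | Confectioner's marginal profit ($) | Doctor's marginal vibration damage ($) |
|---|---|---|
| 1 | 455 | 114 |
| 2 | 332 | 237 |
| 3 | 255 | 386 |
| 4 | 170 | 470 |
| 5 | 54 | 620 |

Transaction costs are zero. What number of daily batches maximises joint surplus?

2

Bargaining reaches the level where marginal profit last exceeds marginal vibration damage.
That holds through level 2 (332 ≥ 237) but not at 3 (255 < 386).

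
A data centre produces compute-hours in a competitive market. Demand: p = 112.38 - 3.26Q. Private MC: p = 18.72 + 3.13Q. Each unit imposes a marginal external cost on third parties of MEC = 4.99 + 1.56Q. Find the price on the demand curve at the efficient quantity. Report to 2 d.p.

Social marginal cost = private MC + MEC = 23.71 + 4.69Q.
Set SMC = demand: 23.71 + 4.69Q = 112.38 - 3.26Q → Q* = 11.1535.
Consumer price on the demand curve at Q*: 112.38 − 3.26×11.1535 = 76.0196.

P = 76.02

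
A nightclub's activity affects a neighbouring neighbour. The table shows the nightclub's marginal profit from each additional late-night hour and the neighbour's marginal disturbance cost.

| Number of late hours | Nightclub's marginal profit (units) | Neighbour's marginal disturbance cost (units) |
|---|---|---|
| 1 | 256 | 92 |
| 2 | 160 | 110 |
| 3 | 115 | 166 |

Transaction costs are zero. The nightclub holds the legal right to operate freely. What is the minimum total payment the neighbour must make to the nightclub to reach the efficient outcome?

115

Left alone the nightclub would choose level 3 (marginal profit stays positive).
Efficient level: k* = 2 (marginal profit ≥ marginal disturbance cost through 2).
The neighbour must at least cover the nightclub's forgone profit from cutting 3→2: 115 = 115.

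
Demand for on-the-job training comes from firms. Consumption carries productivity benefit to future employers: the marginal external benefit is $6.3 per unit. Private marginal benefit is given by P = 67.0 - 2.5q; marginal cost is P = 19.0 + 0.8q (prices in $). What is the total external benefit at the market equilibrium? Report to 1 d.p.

$91.6

Market equilibrium (private): 19.0 + 0.8q = 67.0 - 2.5q → q_m = 14.5455.
Total external benefit = MEB × q_m = 6.3 × 14.5455 = 91.6367.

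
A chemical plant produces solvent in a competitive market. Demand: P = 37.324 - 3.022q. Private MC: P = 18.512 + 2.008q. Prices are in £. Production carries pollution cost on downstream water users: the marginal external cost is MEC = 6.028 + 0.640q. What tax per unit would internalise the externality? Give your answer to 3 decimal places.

Social marginal cost = private MC + MEC = 24.540 + 2.648q.
Set SMC = demand: 24.540 + 2.648q = 37.324 - 3.022q → q* = 2.2547.
The Pigouvian tax equals MEC at q*: 6.028 + 0.640×2.2547 = 7.4710.

tax = £7.471 per unit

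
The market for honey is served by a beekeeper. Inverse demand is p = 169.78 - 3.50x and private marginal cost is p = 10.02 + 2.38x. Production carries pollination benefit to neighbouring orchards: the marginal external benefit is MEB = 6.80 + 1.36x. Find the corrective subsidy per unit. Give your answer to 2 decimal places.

subsidy = 56.92 per unit

Social marginal cost = private MC − MEB = 3.22 + 1.02x.
Set SMC = demand: 3.22 + 1.02x = 169.78 - 3.50x → x* = 36.8496.
The Pigouvian subsidy equals MEB at x*: 6.80 + 1.36×36.8496 = 56.9155.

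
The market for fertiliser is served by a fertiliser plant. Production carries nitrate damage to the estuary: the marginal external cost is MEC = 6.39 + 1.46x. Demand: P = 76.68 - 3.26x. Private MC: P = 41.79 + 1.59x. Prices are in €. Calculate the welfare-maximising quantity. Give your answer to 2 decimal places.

x* = 4.52

Social marginal cost = private MC + MEC = 48.18 + 3.05x.
Set SMC = demand: 48.18 + 3.05x = 76.68 - 3.26x → x* = 4.5166.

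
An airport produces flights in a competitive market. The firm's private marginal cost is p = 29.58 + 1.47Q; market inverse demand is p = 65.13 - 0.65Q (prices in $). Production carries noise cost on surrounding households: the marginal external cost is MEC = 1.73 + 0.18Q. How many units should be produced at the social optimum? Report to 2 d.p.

Q* = 14.70

Social marginal cost = private MC + MEC = 31.31 + 1.65Q.
Set SMC = demand: 31.31 + 1.65Q = 65.13 - 0.65Q → Q* = 14.7043.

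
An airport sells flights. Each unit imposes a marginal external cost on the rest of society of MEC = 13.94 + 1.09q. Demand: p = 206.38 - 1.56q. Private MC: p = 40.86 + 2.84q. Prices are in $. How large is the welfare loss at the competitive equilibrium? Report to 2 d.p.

DWL = $274.94

Market equilibrium (private): 40.86 + 2.84q = 206.38 - 1.56q → q_m = 37.6182.
Social marginal cost = private MC + MEC = 54.80 + 3.93q.
Set SMC = demand: 54.80 + 3.93q = 206.38 - 1.56q → q* = 27.6102.
Height of the DWL triangle at q_m is SMC(q_m) − demand(q_m) = MEC(q_m) = 54.9438.
DWL = ½ × 10.0080 × 54.9438 = 274.9388.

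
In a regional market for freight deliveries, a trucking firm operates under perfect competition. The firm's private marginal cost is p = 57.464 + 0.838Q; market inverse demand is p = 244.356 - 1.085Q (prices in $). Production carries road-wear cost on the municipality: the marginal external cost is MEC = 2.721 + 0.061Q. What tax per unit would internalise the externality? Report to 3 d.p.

tax = $8.384 per unit

Social marginal cost = private MC + MEC = 60.185 + 0.899Q.
Set SMC = demand: 60.185 + 0.899Q = 244.356 - 1.085Q → Q* = 92.8281.
The Pigouvian tax equals MEC at Q*: 2.721 + 0.061×92.8281 = 8.3835.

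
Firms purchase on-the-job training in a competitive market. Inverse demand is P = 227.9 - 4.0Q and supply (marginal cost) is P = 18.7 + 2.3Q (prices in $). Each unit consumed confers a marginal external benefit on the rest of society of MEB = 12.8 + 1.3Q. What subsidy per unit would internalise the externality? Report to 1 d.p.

Social marginal benefit = demand + MEB = 240.7 - 2.7Q.
Set SMB = MC: 240.7 - 2.7Q = 18.7 + 2.3Q → Q* = 44.4000.
The Pigouvian subsidy equals MEB at Q*: 12.8 + 1.3×44.4000 = 70.5200.

subsidy = $70.5 per unit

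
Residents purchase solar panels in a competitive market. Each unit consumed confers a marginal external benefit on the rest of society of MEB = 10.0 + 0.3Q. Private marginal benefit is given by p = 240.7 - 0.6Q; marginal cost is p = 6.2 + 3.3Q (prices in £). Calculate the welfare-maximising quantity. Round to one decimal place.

Social marginal benefit = demand + MEB = 250.7 - 0.3Q.
Set SMB = MC: 250.7 - 0.3Q = 6.2 + 3.3Q → Q* = 67.9167.

Q* = 67.9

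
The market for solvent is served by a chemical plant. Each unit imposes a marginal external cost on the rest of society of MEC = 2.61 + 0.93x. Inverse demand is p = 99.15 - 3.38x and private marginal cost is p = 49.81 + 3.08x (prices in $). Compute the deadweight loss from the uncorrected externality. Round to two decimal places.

Market equilibrium (private): 49.81 + 3.08x = 99.15 - 3.38x → x_m = 7.6378.
Social marginal cost = private MC + MEC = 52.42 + 4.01x.
Set SMC = demand: 52.42 + 4.01x = 99.15 - 3.38x → x* = 6.3234.
Between x* and x_m the wedge SMC − demand runs linearly from 0 to MEC(x_m), so the loss is a triangle.
DWL = ½ × 1.3144 × 9.7131 = 6.3834.

DWL = $6.38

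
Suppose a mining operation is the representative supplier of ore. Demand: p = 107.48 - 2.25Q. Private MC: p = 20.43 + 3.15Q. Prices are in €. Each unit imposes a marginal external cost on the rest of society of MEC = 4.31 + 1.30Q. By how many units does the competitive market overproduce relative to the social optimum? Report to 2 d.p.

3.77 units

Market equilibrium (private): 20.43 + 3.15Q = 107.48 - 2.25Q → Q_m = 16.1204.
Social marginal cost = private MC + MEC = 24.74 + 4.45Q.
Set SMC = demand: 24.74 + 4.45Q = 107.48 - 2.25Q → Q* = 12.3493.
Gap = |16.1204 − 12.3493| = 3.7711.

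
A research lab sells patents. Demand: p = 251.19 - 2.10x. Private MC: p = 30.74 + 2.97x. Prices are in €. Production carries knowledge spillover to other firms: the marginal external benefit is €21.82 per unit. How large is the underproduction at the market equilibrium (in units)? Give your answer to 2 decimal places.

Market equilibrium (private): 30.74 + 2.97x = 251.19 - 2.10x → x_m = 43.4813.
Social marginal cost = private MC − MEB = 8.92 + 2.97x.
Set SMC = demand: 8.92 + 2.97x = 251.19 - 2.10x → x* = 47.7850.
Gap = |43.4813 − 47.7850| = 4.3037.

4.30 units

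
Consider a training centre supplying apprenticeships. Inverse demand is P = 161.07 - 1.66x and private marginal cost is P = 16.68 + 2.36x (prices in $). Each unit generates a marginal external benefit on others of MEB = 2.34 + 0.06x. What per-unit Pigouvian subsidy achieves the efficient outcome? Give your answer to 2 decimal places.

Social marginal cost = private MC − MEB = 14.34 + 2.30x.
Set SMC = demand: 14.34 + 2.30x = 161.07 - 1.66x → x* = 37.0530.
The Pigouvian subsidy equals MEB at x*: 2.34 + 0.06×37.0530 = 4.5632.

subsidy = $4.56 per unit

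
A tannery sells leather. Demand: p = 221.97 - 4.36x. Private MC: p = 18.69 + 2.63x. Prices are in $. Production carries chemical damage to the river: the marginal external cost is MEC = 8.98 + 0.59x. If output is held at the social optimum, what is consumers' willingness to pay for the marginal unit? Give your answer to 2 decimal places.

Social marginal cost = private MC + MEC = 27.67 + 3.22x.
Set SMC = demand: 27.67 + 3.22x = 221.97 - 4.36x → x* = 25.6332.
Consumer price on the demand curve at x*: 221.97 − 4.36×25.6332 = 110.2092.

P = $110.21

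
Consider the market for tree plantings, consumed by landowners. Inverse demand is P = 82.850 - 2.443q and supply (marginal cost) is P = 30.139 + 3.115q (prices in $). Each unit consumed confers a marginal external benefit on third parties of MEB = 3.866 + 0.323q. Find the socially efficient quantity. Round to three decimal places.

q* = 10.807

Social marginal benefit = demand + MEB = 86.716 - 2.120q.
Set SMB = MC: 86.716 - 2.120q = 30.139 + 3.115q → q* = 10.8074.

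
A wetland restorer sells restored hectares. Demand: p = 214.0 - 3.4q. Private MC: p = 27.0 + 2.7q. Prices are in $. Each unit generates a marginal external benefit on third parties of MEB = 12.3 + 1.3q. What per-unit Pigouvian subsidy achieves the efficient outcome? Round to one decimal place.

subsidy = $66.3 per unit

Social marginal cost = private MC − MEB = 14.7 + 1.4q.
Set SMC = demand: 14.7 + 1.4q = 214.0 - 3.4q → q* = 41.5208.
The Pigouvian subsidy equals MEB at q*: 12.3 + 1.3×41.5208 = 66.2770.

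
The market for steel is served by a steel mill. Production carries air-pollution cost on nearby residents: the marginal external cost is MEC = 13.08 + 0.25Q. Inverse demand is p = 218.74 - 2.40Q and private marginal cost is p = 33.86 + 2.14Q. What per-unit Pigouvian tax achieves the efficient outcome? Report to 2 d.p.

tax = 22.05 per unit

Social marginal cost = private MC + MEC = 46.94 + 2.39Q.
Set SMC = demand: 46.94 + 2.39Q = 218.74 - 2.40Q → Q* = 35.8664.
The Pigouvian tax equals MEC at Q*: 13.08 + 0.25×35.8664 = 22.0466.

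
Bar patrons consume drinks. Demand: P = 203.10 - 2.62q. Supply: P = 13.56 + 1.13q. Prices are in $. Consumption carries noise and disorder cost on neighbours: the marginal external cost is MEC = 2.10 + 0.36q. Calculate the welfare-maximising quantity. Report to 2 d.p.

Social marginal benefit = demand − MEC = 201.00 - 2.98q.
Set SMB = MC: 201.00 - 2.98q = 13.56 + 1.13q → q* = 45.6058.

q* = 45.61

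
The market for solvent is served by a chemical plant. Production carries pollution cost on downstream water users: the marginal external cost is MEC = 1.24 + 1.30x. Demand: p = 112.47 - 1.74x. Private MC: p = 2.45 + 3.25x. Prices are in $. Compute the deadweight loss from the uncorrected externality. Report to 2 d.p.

Market equilibrium (private): 2.45 + 3.25x = 112.47 - 1.74x → x_m = 22.0481.
Social marginal cost = private MC + MEC = 3.69 + 4.55x.
Set SMC = demand: 3.69 + 4.55x = 112.47 - 1.74x → x* = 17.2941.
Height of the DWL triangle at x_m is SMC(x_m) − demand(x_m) = MEC(x_m) = 29.9025.
DWL = ½ × 4.7540 × 29.9025 = 71.0782.

DWL = $71.08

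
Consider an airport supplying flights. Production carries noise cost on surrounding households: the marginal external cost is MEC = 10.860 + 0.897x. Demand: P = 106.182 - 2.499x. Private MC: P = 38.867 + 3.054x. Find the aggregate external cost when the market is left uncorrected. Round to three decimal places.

Market equilibrium (private): 38.867 + 3.054x = 106.182 - 2.499x → x_m = 12.1223.
Total external cost = ∫₀^{x_m} (10.860 + 0.897x) dx = 10.860×12.1223 + ½×0.897×12.1223² = 197.5553.

197.555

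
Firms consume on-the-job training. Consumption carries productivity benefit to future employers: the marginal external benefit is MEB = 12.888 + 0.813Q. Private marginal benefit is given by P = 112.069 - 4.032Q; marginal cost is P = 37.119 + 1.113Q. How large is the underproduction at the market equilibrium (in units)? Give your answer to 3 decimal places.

5.709 units

Market equilibrium (private): 37.119 + 1.113Q = 112.069 - 4.032Q → Q_m = 14.5675.
Social marginal benefit = demand + MEB = 124.957 - 3.219Q.
Set SMB = MC: 124.957 - 3.219Q = 37.119 + 1.113Q → Q* = 20.2765.
Gap = |14.5675 − 20.2765| = 5.7090.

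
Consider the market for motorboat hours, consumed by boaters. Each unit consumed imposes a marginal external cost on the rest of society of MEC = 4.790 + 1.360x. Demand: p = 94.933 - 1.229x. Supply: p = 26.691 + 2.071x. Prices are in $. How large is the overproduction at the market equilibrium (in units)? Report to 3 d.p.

Market equilibrium (private): 26.691 + 2.071x = 94.933 - 1.229x → x_m = 20.6794.
Social marginal benefit = demand − MEC = 90.143 - 2.589x.
Set SMB = MC: 90.143 - 2.589x = 26.691 + 2.071x → x* = 13.6163.
Gap = |20.6794 − 13.6163| = 7.0631.

7.063 units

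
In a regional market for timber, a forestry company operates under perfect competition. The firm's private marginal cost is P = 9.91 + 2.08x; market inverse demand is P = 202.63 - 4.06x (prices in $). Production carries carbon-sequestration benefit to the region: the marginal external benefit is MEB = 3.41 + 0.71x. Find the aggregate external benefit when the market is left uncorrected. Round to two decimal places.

$456.77

Market equilibrium (private): 9.91 + 2.08x = 202.63 - 4.06x → x_m = 31.3876.
Total external benefit = ∫₀^{x_m} (3.41 + 0.71x) dx = 3.41×31.3876 + ½×0.71×31.3876² = 456.7711.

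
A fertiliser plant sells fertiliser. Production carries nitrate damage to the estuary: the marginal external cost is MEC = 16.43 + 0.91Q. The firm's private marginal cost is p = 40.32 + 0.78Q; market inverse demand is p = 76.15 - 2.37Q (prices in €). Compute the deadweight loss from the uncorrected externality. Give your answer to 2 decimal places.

Market equilibrium (private): 40.32 + 0.78Q = 76.15 - 2.37Q → Q_m = 11.3746.
Social marginal cost = private MC + MEC = 56.75 + 1.69Q.
Set SMC = demand: 56.75 + 1.69Q = 76.15 - 2.37Q → Q* = 4.7783.
The welfare-loss triangle has base |Q_m − Q*| and height MEC(Q_m) (the vertical gap between SMC and demand is zero at Q* and MEC at Q_m).
DWL = ½ × 6.5963 × 26.7809 = 88.3274.

DWL = €88.33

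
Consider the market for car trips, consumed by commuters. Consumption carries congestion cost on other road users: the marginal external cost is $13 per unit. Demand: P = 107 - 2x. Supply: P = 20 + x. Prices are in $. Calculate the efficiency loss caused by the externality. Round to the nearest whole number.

DWL = $28

Market equilibrium (private): 20 + x = 107 - 2x → x_m = 29.0000.
Social marginal benefit = demand − MEC = 94 - 2x.
Set SMB = MC: 94 - 2x = 20 + x → x* = 24.6667.
The loss is the area between SMB and MC from x* to x_m; with linear curves that's a triangle of height MEC(x_m).
DWL = ½ × 4.3333 × 13.0000 = 28.1665.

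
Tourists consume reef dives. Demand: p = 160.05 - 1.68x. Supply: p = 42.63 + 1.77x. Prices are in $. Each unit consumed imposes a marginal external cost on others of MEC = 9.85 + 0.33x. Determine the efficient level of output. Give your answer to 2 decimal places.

x* = 28.46

Social marginal benefit = demand − MEC = 150.20 - 2.01x.
Set SMB = MC: 150.20 - 2.01x = 42.63 + 1.77x → x* = 28.4577.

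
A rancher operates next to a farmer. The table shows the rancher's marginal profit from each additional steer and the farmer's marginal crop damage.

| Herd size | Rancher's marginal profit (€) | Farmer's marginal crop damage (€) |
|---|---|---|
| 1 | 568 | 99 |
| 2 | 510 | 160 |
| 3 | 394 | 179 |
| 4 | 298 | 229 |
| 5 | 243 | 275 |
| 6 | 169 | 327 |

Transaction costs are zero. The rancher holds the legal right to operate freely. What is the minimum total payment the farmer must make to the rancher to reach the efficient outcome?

€412

Left alone the rancher would choose level 6 (marginal profit stays positive).
Efficient level: k* = 4 (marginal profit ≥ marginal crop damage through 4).
The farmer must at least cover the rancher's forgone profit from cutting 6→4: 243 + 169 = 412.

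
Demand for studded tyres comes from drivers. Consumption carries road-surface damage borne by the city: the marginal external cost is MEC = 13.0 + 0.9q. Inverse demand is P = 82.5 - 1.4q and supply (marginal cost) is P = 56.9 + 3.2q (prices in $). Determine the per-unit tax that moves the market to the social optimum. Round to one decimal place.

tax = $15.1 per unit

Social marginal benefit = demand − MEC = 69.5 - 2.3q.
Set SMB = MC: 69.5 - 2.3q = 56.9 + 3.2q → q* = 2.2909.
The Pigouvian tax equals MEC at q*: 13.0 + 0.9×2.2909 = 15.0618.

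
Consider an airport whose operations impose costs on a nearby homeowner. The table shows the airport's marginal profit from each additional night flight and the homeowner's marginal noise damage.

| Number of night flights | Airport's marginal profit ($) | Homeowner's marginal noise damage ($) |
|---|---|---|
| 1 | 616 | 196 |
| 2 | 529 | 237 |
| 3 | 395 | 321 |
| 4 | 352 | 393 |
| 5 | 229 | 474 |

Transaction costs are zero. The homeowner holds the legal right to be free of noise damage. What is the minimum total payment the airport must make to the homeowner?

$754

Efficient level: marginal profit ≥ marginal noise damage through level 3, so k* = 3.
With the homeowner holding the right, the airport must at least compensate total damage at k*: 196 + 237 + 321 = 754.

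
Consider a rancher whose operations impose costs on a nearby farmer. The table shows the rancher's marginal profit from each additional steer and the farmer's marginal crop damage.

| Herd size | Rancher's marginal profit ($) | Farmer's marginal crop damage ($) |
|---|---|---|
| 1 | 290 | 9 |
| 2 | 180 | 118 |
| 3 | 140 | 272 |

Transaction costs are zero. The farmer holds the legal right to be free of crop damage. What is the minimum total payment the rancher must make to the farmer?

Efficient level: marginal profit ≥ marginal crop damage through level 2, so k* = 2.
With the farmer holding the right, the rancher must at least compensate total damage at k*: 9 + 118 = 127.

$127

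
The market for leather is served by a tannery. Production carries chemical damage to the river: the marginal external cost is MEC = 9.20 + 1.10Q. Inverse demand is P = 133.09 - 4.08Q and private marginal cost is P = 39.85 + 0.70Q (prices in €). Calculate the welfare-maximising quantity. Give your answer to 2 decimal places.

Social marginal cost = private MC + MEC = 49.05 + 1.80Q.
Set SMC = demand: 49.05 + 1.80Q = 133.09 - 4.08Q → Q* = 14.2925.

Q* = 14.29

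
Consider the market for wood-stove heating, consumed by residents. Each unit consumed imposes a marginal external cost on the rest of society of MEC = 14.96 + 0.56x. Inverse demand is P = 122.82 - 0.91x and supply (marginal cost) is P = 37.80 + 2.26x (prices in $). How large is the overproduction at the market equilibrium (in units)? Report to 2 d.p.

8.04 units

Market equilibrium (private): 37.80 + 2.26x = 122.82 - 0.91x → x_m = 26.8202.
Social marginal benefit = demand − MEC = 107.86 - 1.47x.
Set SMB = MC: 107.86 - 1.47x = 37.80 + 2.26x → x* = 18.7828.
Gap = |26.8202 − 18.7828| = 8.0374.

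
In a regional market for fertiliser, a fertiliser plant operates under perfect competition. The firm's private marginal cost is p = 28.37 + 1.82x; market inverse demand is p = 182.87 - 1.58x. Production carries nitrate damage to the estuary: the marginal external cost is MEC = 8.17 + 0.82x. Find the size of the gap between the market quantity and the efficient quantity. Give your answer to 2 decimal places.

10.77 units

Market equilibrium (private): 28.37 + 1.82x = 182.87 - 1.58x → x_m = 45.4412.
Social marginal cost = private MC + MEC = 36.54 + 2.64x.
Set SMC = demand: 36.54 + 2.64x = 182.87 - 1.58x → x* = 34.6754.
Gap = |45.4412 − 34.6754| = 10.7658.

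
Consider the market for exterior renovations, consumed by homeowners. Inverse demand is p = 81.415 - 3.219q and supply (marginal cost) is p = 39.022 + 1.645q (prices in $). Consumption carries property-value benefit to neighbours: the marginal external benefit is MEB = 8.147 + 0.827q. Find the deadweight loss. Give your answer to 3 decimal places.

Market equilibrium (private): 39.022 + 1.645q = 81.415 - 3.219q → q_m = 8.7157.
Social marginal benefit = demand + MEB = 89.562 - 2.392q.
Set SMB = MC: 89.562 - 2.392q = 39.022 + 1.645q → q* = 12.5192.
The welfare-loss triangle has base |q_m − q*| and height MEB(q_m) (the vertical gap between SMB and MC is zero at q* and MEB at q_m).
DWL = ½ × 3.8035 × 15.3549 = 29.2012.

DWL = $29.201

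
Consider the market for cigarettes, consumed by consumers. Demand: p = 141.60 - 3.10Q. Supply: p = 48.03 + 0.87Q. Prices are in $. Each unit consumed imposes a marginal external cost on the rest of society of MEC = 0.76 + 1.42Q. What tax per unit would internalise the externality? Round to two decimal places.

Social marginal benefit = demand − MEC = 140.84 - 4.52Q.
Set SMB = MC: 140.84 - 4.52Q = 48.03 + 0.87Q → Q* = 17.2189.
The Pigouvian tax equals MEC at Q*: 0.76 + 1.42×17.2189 = 25.2108.

tax = $25.21 per unit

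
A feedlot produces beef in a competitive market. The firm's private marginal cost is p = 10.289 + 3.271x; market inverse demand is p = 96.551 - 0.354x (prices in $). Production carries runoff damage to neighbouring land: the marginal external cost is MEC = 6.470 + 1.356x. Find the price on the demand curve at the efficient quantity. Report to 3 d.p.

P = $90.880

Social marginal cost = private MC + MEC = 16.759 + 4.627x.
Set SMC = demand: 16.759 + 4.627x = 96.551 - 0.354x → x* = 16.0193.
Consumer price on the demand curve at x*: 96.551 − 0.354×16.0193 = 90.8802.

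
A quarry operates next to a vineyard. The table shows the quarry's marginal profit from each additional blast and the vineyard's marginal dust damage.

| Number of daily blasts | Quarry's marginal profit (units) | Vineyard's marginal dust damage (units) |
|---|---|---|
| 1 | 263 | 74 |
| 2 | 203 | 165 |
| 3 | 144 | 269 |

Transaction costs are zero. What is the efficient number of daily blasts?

2

Bargaining reaches the level where marginal profit last exceeds marginal dust damage.
That holds through level 2 (203 ≥ 165) but not at 3 (144 < 269).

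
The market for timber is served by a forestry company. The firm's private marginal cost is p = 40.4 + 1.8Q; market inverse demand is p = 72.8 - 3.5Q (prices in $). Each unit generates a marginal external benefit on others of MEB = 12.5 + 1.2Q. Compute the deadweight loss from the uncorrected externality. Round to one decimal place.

Market equilibrium (private): 40.4 + 1.8Q = 72.8 - 3.5Q → Q_m = 6.1132.
Social marginal cost = private MC − MEB = 27.9 + 0.6Q.
Set SMC = demand: 27.9 + 0.6Q = 72.8 - 3.5Q → Q* = 10.9512.
Between Q* and Q_m the wedge demand − SMC runs linearly from 0 to MEB(Q_m), so the loss is a triangle.
DWL = ½ × 4.8380 × 19.8358 = 47.9828.

DWL = $48.0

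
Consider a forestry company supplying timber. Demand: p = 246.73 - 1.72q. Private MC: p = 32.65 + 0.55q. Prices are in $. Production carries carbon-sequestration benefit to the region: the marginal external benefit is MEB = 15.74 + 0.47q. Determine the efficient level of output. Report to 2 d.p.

Social marginal cost = private MC − MEB = 16.91 + 0.08q.
Set SMC = demand: 16.91 + 0.08q = 246.73 - 1.72q → q* = 127.6778.

q* = 127.68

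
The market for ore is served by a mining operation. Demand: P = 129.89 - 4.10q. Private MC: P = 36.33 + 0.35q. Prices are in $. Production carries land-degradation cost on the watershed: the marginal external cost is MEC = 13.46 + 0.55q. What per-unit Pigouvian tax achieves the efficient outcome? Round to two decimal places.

Social marginal cost = private MC + MEC = 49.79 + 0.90q.
Set SMC = demand: 49.79 + 0.90q = 129.89 - 4.10q → q* = 16.0200.
The Pigouvian tax equals MEC at q*: 13.46 + 0.55×16.0200 = 22.2710.

tax = $22.27 per unit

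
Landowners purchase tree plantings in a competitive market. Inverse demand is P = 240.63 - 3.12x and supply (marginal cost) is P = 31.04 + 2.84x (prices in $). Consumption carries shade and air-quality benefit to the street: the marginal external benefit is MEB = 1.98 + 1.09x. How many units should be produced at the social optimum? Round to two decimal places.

x* = 43.44

Social marginal benefit = demand + MEB = 242.61 - 2.03x.
Set SMB = MC: 242.61 - 2.03x = 31.04 + 2.84x → x* = 43.4435.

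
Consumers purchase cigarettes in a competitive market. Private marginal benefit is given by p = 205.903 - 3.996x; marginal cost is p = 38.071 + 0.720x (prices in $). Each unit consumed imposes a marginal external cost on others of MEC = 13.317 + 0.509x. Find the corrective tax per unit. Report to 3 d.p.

Social marginal benefit = demand − MEC = 192.586 - 4.505x.
Set SMB = MC: 192.586 - 4.505x = 38.071 + 0.720x → x* = 29.5722.
The Pigouvian tax equals MEC at x*: 13.317 + 0.509×29.5722 = 28.3692.

tax = $28.369 per unit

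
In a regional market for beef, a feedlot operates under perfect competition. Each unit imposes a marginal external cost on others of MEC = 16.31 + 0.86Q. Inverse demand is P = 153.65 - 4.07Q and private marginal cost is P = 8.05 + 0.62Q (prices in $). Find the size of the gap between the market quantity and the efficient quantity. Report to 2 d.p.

7.75 units

Market equilibrium (private): 8.05 + 0.62Q = 153.65 - 4.07Q → Q_m = 31.0448.
Social marginal cost = private MC + MEC = 24.36 + 1.48Q.
Set SMC = demand: 24.36 + 1.48Q = 153.65 - 4.07Q → Q* = 23.2955.
Gap = |31.0448 − 23.2955| = 7.7493.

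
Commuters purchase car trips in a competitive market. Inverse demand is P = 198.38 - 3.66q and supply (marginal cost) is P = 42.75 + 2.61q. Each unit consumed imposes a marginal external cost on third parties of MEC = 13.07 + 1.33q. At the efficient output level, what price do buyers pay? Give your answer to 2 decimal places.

Social marginal benefit = demand − MEC = 185.31 - 4.99q.
Set SMB = MC: 185.31 - 4.99q = 42.75 + 2.61q → q* = 18.7579.
Consumer price on the demand curve at q*: 198.38 − 3.66×18.7579 = 129.7261.

P = 129.73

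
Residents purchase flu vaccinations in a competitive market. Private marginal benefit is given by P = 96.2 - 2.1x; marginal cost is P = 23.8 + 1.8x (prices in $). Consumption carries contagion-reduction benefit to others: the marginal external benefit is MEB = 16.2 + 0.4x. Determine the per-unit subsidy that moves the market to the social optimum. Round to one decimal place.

subsidy = $26.3 per unit

Social marginal benefit = demand + MEB = 112.4 - 1.7x.
Set SMB = MC: 112.4 - 1.7x = 23.8 + 1.8x → x* = 25.3143.
The Pigouvian subsidy equals MEB at x*: 16.2 + 0.4×25.3143 = 26.3257.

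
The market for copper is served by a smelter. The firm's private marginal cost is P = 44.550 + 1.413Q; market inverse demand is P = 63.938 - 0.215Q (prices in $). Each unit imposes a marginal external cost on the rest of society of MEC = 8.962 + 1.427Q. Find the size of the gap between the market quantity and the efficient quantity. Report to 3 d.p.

8.496 units

Market equilibrium (private): 44.550 + 1.413Q = 63.938 - 0.215Q → Q_m = 11.9091.
Social marginal cost = private MC + MEC = 53.512 + 2.840Q.
Set SMC = demand: 53.512 + 2.840Q = 63.938 - 0.215Q → Q* = 3.4128.
Gap = |11.9091 − 3.4128| = 8.4963.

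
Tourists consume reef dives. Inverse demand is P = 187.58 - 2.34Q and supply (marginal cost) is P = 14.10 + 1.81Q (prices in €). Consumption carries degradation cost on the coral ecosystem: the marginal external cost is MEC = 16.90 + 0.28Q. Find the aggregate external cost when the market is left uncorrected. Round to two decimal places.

Market equilibrium (private): 14.10 + 1.81Q = 187.58 - 2.34Q → Q_m = 41.8024.
Total external cost = ∫₀^{Q_m} (16.90 + 0.28Q) dQ = 16.90×41.8024 + ½×0.28×41.8024² = 951.1023.

€951.10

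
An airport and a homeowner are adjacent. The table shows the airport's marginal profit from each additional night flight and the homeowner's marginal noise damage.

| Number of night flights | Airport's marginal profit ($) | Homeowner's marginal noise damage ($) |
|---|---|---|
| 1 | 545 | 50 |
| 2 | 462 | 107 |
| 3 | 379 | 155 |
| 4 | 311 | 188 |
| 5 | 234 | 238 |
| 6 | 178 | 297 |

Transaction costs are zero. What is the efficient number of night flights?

4

Bargaining reaches the level where marginal profit last exceeds marginal noise damage.
That holds through level 4 (311 ≥ 188) but not at 5 (234 < 238).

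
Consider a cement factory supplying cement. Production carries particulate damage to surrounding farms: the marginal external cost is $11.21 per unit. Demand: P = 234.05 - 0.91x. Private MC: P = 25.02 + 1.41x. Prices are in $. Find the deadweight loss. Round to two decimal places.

Market equilibrium (private): 25.02 + 1.41x = 234.05 - 0.91x → x_m = 90.0991.
Social marginal cost = private MC + MEC = 36.23 + 1.41x.
Set SMC = demand: 36.23 + 1.41x = 234.05 - 0.91x → x* = 85.2672.
The welfare-loss triangle has base |x_m − x*| and height MEC(x_m) (the vertical gap between SMC and demand is zero at x* and MEC at x_m).
DWL = ½ × 4.8319 × 11.2100 = 27.0828.

DWL = $27.08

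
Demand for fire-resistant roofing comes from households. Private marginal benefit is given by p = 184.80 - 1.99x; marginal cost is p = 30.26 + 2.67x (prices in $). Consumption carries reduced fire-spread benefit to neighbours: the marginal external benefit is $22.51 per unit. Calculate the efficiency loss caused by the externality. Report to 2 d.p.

DWL = $54.37

Market equilibrium (private): 30.26 + 2.67x = 184.80 - 1.99x → x_m = 33.1631.
Social marginal benefit = demand + MEB = 207.31 - 1.99x.
Set SMB = MC: 207.31 - 1.99x = 30.26 + 2.67x → x* = 37.9936.
Between x* and x_m the wedge SMB − MC runs linearly from 0 to MEB(x_m), so the loss is a triangle.
DWL = ½ × 4.8305 × 22.5100 = 54.3673.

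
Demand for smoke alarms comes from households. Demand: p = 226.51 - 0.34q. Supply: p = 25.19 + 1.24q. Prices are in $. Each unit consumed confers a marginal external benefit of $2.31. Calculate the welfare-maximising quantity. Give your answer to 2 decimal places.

Social marginal benefit = demand + MEB = 228.82 - 0.34q.
Set SMB = MC: 228.82 - 0.34q = 25.19 + 1.24q → q* = 128.8797.

q* = 128.88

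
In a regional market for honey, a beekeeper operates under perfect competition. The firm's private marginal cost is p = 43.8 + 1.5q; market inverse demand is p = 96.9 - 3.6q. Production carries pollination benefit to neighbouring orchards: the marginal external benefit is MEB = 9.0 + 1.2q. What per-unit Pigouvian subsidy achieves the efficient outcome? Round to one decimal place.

Social marginal cost = private MC − MEB = 34.8 + 0.3q.
Set SMC = demand: 34.8 + 0.3q = 96.9 - 3.6q → q* = 15.9231.
The Pigouvian subsidy equals MEB at q*: 9.0 + 1.2×15.9231 = 28.1077.

subsidy = 28.1 per unit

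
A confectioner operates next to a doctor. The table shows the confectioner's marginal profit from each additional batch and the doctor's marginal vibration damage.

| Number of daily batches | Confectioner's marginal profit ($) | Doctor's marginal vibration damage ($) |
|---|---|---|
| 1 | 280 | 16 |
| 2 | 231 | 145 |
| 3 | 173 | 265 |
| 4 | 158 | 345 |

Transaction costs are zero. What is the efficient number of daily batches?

2

Bargaining reaches the level where marginal profit last exceeds marginal vibration damage.
That holds through level 2 (231 ≥ 145) but not at 3 (173 < 265).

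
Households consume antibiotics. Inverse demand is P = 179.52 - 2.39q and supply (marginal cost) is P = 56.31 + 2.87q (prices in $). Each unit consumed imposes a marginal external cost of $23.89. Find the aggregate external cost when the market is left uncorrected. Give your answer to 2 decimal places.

$559.60

Market equilibrium (private): 56.31 + 2.87q = 179.52 - 2.39q → q_m = 23.4240.
Total external cost = MEC × q_m = 23.89 × 23.4240 = 559.5994.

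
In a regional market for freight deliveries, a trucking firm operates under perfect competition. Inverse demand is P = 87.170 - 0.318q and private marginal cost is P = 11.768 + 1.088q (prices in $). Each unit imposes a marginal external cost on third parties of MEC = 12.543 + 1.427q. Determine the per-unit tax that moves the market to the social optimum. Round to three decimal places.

tax = $44.205 per unit

Social marginal cost = private MC + MEC = 24.311 + 2.515q.
Set SMC = demand: 24.311 + 2.515q = 87.170 - 0.318q → q* = 22.1881.
The Pigouvian tax equals MEC at q*: 12.543 + 1.427×22.1881 = 44.2054.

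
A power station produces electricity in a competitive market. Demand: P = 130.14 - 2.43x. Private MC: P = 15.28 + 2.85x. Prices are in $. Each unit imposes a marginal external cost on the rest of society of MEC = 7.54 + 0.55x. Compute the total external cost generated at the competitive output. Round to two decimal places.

Market equilibrium (private): 15.28 + 2.85x = 130.14 - 2.43x → x_m = 21.7538.
Total external cost = ∫₀^{x_m} (7.54 + 0.55x) dx = 7.54×21.7538 + ½×0.55×21.7538² = 294.1613.

$294.16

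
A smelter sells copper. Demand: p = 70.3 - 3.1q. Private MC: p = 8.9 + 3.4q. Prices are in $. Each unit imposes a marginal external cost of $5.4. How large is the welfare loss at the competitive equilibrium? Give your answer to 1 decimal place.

Market equilibrium (private): 8.9 + 3.4q = 70.3 - 3.1q → q_m = 9.4462.
Social marginal cost = private MC + MEC = 14.3 + 3.4q.
Set SMC = demand: 14.3 + 3.4q = 70.3 - 3.1q → q* = 8.6154.
The loss is the area between SMC and demand from q* to q_m; with linear curves that's a triangle of height MEC(q_m).
DWL = ½ × 0.8308 × 5.4000 = 2.2432.

DWL = $2.2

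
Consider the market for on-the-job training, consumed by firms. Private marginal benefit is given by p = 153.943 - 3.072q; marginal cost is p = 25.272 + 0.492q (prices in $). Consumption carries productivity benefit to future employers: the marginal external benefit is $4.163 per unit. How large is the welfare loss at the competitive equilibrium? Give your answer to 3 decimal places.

Market equilibrium (private): 25.272 + 0.492q = 153.943 - 3.072q → q_m = 36.1030.
Social marginal benefit = demand + MEB = 158.106 - 3.072q.
Set SMB = MC: 158.106 - 3.072q = 25.272 + 0.492q → q* = 37.2710.
The loss is the area between SMB and MC from q* to q_m; with linear curves that's a triangle of height MEB(q_m).
DWL = ½ × 1.1680 × 4.1630 = 2.4312.

DWL = $2.431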